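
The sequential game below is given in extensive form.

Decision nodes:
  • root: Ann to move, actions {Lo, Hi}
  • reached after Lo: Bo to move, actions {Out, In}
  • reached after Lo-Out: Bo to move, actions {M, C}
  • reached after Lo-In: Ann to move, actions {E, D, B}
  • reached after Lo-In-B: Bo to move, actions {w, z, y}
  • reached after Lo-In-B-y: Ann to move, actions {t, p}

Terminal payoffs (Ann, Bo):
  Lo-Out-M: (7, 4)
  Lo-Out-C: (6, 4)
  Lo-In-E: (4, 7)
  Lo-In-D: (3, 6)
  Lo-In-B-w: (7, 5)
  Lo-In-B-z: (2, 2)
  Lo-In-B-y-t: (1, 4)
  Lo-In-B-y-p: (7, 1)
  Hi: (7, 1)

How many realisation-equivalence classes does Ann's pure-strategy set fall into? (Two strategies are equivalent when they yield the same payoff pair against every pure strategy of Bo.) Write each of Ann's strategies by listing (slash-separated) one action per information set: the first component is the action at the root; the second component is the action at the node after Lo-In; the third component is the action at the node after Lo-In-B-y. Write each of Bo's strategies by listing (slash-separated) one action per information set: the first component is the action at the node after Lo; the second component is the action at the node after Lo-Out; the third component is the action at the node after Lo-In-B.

5

Ann has 12 pure strategies: Lo/E/t, Lo/E/p, Lo/D/t, Lo/D/p, Lo/B/t, Lo/B/p, Hi/E/t, Hi/E/p, Hi/D/t, Hi/D/p, Hi/B/t, Hi/B/p. Columns: Out/M/w, Out/M/z, Out/M/y, Out/C/w, Out/C/z, Out/C/y, In/M/w, In/M/z, In/M/y, In/C/w, In/C/z, In/C/y.
{Lo/E/t, Lo/E/p} → row (7,4) (7,4) (7,4) (6,4) (6,4) (6,4) (4,7) (4,7) (4,7) (4,7) (4,7) (4,7)
{Lo/D/t, Lo/D/p} → row (7,4) (7,4) (7,4) (6,4) (6,4) (6,4) (3,6) (3,6) (3,6) (3,6) (3,6) (3,6)
{Lo/B/t} → row (7,4) (7,4) (7,4) (6,4) (6,4) (6,4) (7,5) (2,2) (1,4) (7,5) (2,2) (1,4)
{Lo/B/p} → row (7,4) (7,4) (7,4) (6,4) (6,4) (6,4) (7,5) (2,2) (7,1) (7,5) (2,2) (7,1)
{Hi/E/t, Hi/E/p, Hi/D/t, Hi/D/p, Hi/B/t, Hi/B/p} → row (7,1) (7,1) (7,1) (7,1) (7,1) (7,1) (7,1) (7,1) (7,1) (7,1) (7,1) (7,1)
That's 5 distinct rows out of 12 strategies.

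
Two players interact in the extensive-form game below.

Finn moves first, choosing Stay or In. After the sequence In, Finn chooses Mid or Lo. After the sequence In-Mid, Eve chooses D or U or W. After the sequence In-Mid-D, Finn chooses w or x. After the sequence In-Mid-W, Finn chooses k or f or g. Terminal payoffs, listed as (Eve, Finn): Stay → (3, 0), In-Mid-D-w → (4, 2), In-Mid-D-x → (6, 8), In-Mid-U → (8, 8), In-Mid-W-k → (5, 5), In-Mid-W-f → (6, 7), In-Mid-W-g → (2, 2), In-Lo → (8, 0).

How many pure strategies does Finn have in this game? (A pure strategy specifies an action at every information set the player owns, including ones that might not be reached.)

Finn owns the root with actions {Stay, In} — two choices.
Finn owns the node after In with actions {Mid, Lo} — two choices.
Finn owns the node after In-Mid-D with actions {w, x} — two choices.
Finn owns the node after In-Mid-W with actions {k, f, g} — three choices.
A pure strategy fixes one action at each information set independently, so the count is the product 2 × 2 × 2 × 3 = 24.

24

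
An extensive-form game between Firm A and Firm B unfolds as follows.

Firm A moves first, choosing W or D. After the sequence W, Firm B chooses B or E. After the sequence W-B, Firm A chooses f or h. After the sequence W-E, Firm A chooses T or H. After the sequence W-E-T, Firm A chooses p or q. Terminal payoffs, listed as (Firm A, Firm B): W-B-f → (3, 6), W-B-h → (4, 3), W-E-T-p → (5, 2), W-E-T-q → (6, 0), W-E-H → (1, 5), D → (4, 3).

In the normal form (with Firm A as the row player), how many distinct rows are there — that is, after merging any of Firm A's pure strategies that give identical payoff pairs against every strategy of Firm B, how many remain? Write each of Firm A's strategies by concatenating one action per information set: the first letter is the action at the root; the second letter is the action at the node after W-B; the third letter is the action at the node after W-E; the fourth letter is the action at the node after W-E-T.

7

Firm A has 16 pure strategies: WfTp, WfTq, WfHp, WfHq, WhTp, WhTq, WhHp, WhHq, DfTp, DfTq, DfHp, DfHq, DhTp, DhTq, DhHp, DhHq. Columns: B, E.
{WfTp} → row (3,6) (5,2)
{WfTq} → row (3,6) (6,0)
{WfHp, WfHq} → row (3,6) (1,5)
{WhTp} → row (4,3) (5,2)
{WhTq} → row (4,3) (6,0)
{WhHp, WhHq} → row (4,3) (1,5)
{DfTp, DfTq, DfHp, DfHq, DhTp, DhTq, DhHp, DhHq} → row (4,3) (4,3)
That's 7 distinct rows out of 16 strategies.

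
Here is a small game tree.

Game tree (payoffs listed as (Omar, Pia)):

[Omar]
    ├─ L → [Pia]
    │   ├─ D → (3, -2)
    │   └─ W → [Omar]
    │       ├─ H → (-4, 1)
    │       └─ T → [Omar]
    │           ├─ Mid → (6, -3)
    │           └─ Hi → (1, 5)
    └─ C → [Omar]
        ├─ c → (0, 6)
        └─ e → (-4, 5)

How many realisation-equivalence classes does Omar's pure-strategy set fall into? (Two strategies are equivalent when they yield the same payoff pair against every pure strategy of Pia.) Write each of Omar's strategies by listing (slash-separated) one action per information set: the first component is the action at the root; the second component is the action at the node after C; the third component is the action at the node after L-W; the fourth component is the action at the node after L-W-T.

Omar has 16 pure strategies: L/c/H/Mid, L/c/H/Hi, L/c/T/Mid, L/c/T/Hi, L/e/H/Mid, L/e/H/Hi, L/e/T/Mid, L/e/T/Hi, C/c/H/Mid, C/c/H/Hi, C/c/T/Mid, C/c/T/Hi, C/e/H/Mid, C/e/H/Hi, C/e/T/Mid, C/e/T/Hi. Columns: D, W.
{L/c/H/Mid, L/c/H/Hi, L/e/H/Mid, L/e/H/Hi} → row (3,-2) (-4,1)
{L/c/T/Mid, L/e/T/Mid} → row (3,-2) (6,-3)
{L/c/T/Hi, L/e/T/Hi} → row (3,-2) (1,5)
{C/c/H/Mid, C/c/H/Hi, C/c/T/Mid, C/c/T/Hi} → row (0,6) (0,6)
{C/e/H/Mid, C/e/H/Hi, C/e/T/Mid, C/e/T/Hi} → row (-4,5) (-4,5)
That's 5 distinct rows out of 16 strategies.

5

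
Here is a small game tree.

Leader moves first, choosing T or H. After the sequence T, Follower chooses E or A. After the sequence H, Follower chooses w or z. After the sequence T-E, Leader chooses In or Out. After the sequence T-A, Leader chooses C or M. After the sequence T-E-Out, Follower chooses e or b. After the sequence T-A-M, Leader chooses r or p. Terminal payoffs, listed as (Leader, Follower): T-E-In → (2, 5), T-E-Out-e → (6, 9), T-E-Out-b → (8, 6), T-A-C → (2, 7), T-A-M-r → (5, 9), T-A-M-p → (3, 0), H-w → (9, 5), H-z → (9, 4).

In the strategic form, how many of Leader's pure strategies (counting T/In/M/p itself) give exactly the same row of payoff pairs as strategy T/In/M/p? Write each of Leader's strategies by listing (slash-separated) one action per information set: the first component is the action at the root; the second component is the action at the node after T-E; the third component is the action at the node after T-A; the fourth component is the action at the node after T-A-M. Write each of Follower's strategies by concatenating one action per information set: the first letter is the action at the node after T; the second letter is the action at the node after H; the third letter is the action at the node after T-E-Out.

Row for T/In/M/p (columns Ewe, Ewb, Eze, Ezb, Awe, Awb, Aze, Azb): (2,5) (2,5) (2,5) (2,5) (3,0) (3,0) (3,0) (3,0).
Every one of Leader's information sets is on the play path for some reply by Follower when Leader follows T/In/M/p.
Changing the action at any of them therefore changes at least one column, so only T/In/M/p itself gives this row.

1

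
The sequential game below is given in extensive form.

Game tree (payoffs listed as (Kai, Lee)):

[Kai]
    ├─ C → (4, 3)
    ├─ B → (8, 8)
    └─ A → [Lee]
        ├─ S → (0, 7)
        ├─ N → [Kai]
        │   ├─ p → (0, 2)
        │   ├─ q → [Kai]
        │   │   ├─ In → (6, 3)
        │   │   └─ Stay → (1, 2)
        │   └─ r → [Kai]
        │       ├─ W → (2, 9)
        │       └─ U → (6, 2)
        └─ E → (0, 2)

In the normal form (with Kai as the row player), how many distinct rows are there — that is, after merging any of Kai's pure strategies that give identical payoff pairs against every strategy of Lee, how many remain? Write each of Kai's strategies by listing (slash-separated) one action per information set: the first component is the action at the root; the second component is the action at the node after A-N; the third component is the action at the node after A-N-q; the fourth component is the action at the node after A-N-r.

7

Kai has 36 pure strategies: C/p/In/W, C/p/In/U, C/p/Stay/W, C/p/Stay/U, C/q/In/W, C/q/In/U, C/q/Stay/W, C/q/Stay/U, C/r/In/W, C/r/In/U, C/r/Stay/W, C/r/Stay/U, B/p/In/W, B/p/In/U, B/p/Stay/W, B/p/Stay/U, B/q/In/W, B/q/In/U, B/q/Stay/W, B/q/Stay/U, B/r/In/W, B/r/In/U, B/r/Stay/W, B/r/Stay/U, A/p/In/W, A/p/In/U, A/p/Stay/W, A/p/Stay/U, A/q/In/W, A/q/In/U, A/q/Stay/W, A/q/Stay/U, A/r/In/W, A/r/In/U, A/r/Stay/W, A/r/Stay/U. Columns: S, N, E.
{C/p/In/W, C/p/In/U, C/p/Stay/W, C/p/Stay/U, C/q/In/W, C/q/In/U, C/q/Stay/W, C/q/Stay/U, C/r/In/W, C/r/In/U, C/r/Stay/W, C/r/Stay/U} → row (4,3) (4,3) (4,3)
{B/p/In/W, B/p/In/U, B/p/Stay/W, B/p/Stay/U, B/q/In/W, B/q/In/U, B/q/Stay/W, B/q/Stay/U, B/r/In/W, B/r/In/U, B/r/Stay/W, B/r/Stay/U} → row (8,8) (8,8) (8,8)
{A/p/In/W, A/p/In/U, A/p/Stay/W, A/p/Stay/U} → row (0,7) (0,2) (0,2)
{A/q/In/W, A/q/In/U} → row (0,7) (6,3) (0,2)
{A/q/Stay/W, A/q/Stay/U} → row (0,7) (1,2) (0,2)
{A/r/In/W, A/r/Stay/W} → row (0,7) (2,9) (0,2)
{A/r/In/U, A/r/Stay/U} → row (0,7) (6,2) (0,2)
That's 7 distinct rows out of 36 strategies.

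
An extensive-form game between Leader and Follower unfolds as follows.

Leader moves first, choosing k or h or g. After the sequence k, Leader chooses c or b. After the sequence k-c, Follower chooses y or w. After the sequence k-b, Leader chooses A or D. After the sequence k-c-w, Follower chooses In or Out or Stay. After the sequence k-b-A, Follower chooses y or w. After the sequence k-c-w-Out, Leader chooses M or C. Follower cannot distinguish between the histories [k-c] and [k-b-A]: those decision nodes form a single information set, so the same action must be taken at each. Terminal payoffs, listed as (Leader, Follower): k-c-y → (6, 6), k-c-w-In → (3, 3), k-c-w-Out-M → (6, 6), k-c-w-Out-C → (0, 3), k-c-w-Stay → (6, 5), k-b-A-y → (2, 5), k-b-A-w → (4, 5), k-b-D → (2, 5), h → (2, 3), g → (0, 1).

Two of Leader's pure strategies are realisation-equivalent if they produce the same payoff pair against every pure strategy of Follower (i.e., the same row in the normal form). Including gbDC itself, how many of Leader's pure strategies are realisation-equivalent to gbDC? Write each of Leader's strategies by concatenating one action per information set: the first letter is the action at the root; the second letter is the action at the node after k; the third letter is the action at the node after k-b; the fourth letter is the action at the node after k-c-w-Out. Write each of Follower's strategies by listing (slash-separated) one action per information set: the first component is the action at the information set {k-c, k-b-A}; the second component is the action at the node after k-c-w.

Row for gbDC (columns y/In, y/Out, y/Stay, w/In, w/Out, w/Stay): (0,1) (0,1) (0,1) (0,1) (0,1) (0,1).
Under gbDC, Leader's choice at the node after k and at the node after k-b and at the node after k-c-w-Out can never be reached regardless of what Follower does, so varying those choices leaves every outcome unchanged.
Holding the reachable choices fixed and varying the unreachable ones freely already gives 2 × 2 × 2 = 8 equivalent strategies.
No other strategy reproduces this row, so those 8 are the full class: gcAM, gcAC, gcDM, gcDC, gbAM, gbAC, gbDM, gbDC.

8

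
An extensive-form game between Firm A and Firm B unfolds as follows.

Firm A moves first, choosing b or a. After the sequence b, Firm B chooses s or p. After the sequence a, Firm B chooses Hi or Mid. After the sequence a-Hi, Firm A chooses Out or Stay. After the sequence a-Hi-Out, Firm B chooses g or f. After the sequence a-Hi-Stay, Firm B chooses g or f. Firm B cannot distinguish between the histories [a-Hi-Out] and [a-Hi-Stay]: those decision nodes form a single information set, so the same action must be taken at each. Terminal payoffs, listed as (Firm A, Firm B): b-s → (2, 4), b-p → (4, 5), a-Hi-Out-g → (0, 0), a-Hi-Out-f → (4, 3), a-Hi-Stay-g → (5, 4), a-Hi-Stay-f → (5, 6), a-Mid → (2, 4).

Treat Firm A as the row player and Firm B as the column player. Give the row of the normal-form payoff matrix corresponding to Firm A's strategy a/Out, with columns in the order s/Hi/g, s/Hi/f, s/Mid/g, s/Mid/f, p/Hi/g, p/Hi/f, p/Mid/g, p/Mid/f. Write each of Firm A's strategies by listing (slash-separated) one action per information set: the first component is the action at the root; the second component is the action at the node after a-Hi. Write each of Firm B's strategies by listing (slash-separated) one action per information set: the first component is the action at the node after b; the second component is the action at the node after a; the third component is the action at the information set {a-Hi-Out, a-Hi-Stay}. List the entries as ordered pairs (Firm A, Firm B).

vs s/Hi/g: Firm A plays a → Firm B plays Hi at [a] → Firm A plays Out at [a-Hi] → Firm B plays g at [a-Hi-Out] → (0, 0)
vs s/Hi/f: Firm A plays a → Firm B plays Hi at [a] → Firm A plays Out at [a-Hi] → Firm B plays f at [a-Hi-Out] → (4, 3)
vs s/Mid/g: Firm A plays a → Firm B plays Mid at [a] → (2, 4)
vs s/Mid/f: Firm A plays a → Firm B plays Mid at [a] → (2, 4)
vs p/Hi/g: Firm A plays a → Firm B plays Hi at [a] → Firm A plays Out at [a-Hi] → Firm B plays g at [a-Hi-Out] → (0, 0)
vs p/Hi/f: Firm A plays a → Firm B plays Hi at [a] → Firm A plays Out at [a-Hi] → Firm B plays f at [a-Hi-Out] → (4, 3)
vs p/Mid/g: Firm A plays a → Firm B plays Mid at [a] → (2, 4)
vs p/Mid/f: Firm A plays a → Firm B plays Mid at [a] → (2, 4)

(0,0) (4,3) (2,4) (2,4) (0,0) (4,3) (2,4) (2,4)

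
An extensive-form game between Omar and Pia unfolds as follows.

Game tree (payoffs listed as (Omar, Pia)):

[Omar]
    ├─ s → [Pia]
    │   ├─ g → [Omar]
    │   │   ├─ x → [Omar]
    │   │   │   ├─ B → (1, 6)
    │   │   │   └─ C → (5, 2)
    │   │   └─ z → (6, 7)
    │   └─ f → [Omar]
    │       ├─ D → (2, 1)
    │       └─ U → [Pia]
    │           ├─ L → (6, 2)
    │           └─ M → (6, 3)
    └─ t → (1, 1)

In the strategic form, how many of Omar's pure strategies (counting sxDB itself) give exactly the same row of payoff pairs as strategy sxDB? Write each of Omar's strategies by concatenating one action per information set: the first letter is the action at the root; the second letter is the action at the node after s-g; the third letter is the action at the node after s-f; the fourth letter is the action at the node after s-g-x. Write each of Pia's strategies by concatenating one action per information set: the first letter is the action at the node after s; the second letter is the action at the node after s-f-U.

Row for sxDB (columns gL, gM, fL, fM): (1,6) (1,6) (2,1) (2,1).
Every one of Omar's information sets is on the play path for some reply by Pia when Omar follows sxDB.
Changing the action at any of them therefore changes at least one column, so only sxDB itself gives this row.

1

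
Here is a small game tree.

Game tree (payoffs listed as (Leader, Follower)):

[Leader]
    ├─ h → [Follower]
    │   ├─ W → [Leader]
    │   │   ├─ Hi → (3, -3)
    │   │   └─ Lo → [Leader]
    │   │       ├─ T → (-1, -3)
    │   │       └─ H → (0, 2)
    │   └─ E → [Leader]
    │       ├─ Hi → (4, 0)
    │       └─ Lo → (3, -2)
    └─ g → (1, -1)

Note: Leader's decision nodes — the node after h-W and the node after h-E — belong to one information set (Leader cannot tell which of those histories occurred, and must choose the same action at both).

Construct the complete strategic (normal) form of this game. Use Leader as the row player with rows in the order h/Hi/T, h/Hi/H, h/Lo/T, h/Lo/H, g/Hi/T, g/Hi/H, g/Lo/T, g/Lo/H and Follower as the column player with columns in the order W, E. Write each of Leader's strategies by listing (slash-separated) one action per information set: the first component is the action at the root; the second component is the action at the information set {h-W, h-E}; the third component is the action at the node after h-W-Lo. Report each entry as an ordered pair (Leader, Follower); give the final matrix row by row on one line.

h/Hi/T: (3,-3) (4,0) | h/Hi/H: (3,-3) (4,0) | h/Lo/T: (-1,-3) (3,-2) | h/Lo/H: (0,2) (3,-2) | g/Hi/T: (1,-1) (1,-1) | g/Hi/H: (1,-1) (1,-1) | g/Lo/T: (1,-1) (1,-1) | g/Lo/H: (1,-1) (1,-1)

Row h/Hi/T: W→(3,-3), E→(4,0)
Row h/Hi/H: W→(3,-3), E→(4,0)
Row h/Lo/T: W→(-1,-3), E→(3,-2)
Row h/Lo/H: W→(0,2), E→(3,-2)
Row g/Hi/T: W→(1,-1), E→(1,-1)
Row g/Hi/H: W→(1,-1), E→(1,-1)
Row g/Lo/T: W→(1,-1), E→(1,-1)
Row g/Lo/H: W→(1,-1), E→(1,-1)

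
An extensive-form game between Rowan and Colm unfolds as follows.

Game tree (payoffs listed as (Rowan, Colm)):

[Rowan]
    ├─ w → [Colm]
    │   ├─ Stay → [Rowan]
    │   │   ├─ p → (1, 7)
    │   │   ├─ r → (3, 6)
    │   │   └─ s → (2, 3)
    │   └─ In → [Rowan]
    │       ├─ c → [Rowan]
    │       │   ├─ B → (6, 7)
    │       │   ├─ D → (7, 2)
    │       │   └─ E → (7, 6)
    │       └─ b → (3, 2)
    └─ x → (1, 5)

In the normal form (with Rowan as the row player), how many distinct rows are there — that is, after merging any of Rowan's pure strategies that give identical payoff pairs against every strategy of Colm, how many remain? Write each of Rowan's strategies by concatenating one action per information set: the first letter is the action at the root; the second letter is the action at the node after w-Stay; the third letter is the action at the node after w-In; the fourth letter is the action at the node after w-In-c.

Rowan has 36 pure strategies: wpcB, wpcD, wpcE, wpbB, wpbD, wpbE, wrcB, wrcD, wrcE, wrbB, wrbD, wrbE, wscB, wscD, wscE, wsbB, wsbD, wsbE, xpcB, xpcD, xpcE, xpbB, xpbD, xpbE, xrcB, xrcD, xrcE, xrbB, xrbD, xrbE, xscB, xscD, xscE, xsbB, xsbD, xsbE. Columns: Stay, In.
{wpcB} → row (1,7) (6,7)
{wpcD} → row (1,7) (7,2)
{wpcE} → row (1,7) (7,6)
{wpbB, wpbD, wpbE} → row (1,7) (3,2)
{wrcB} → row (3,6) (6,7)
{wrcD} → row (3,6) (7,2)
{wrcE} → row (3,6) (7,6)
{wrbB, wrbD, wrbE} → row (3,6) (3,2)
{wscB} → row (2,3) (6,7)
{wscD} → row (2,3) (7,2)
{wscE} → row (2,3) (7,6)
{wsbB, wsbD, wsbE} → row (2,3) (3,2)
{xpcB, xpcD, xpcE, xpbB, xpbD, xpbE, xrcB, xrcD, xrcE, xrbB, xrbD, xrbE, xscB, xscD, xscE, xsbB, xsbD, xsbE} → row (1,5) (1,5)
That's 13 distinct rows out of 36 strategies.

13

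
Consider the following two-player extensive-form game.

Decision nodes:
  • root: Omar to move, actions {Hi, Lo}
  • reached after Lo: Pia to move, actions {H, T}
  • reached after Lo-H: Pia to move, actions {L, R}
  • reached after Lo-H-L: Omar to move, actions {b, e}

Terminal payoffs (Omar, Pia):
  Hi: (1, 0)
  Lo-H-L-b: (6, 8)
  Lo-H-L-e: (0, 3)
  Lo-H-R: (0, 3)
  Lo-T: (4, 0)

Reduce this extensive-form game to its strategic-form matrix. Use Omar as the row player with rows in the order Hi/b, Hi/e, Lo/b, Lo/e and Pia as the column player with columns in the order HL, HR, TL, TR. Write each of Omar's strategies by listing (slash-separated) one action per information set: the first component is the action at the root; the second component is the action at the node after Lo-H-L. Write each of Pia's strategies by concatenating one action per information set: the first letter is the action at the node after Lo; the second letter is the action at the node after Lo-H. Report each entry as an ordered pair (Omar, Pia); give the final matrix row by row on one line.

Hi/b: (1,0) (1,0) (1,0) (1,0) | Hi/e: (1,0) (1,0) (1,0) (1,0) | Lo/b: (6,8) (0,3) (4,0) (4,0) | Lo/e: (0,3) (0,3) (4,0) (4,0)

Row Hi/b: HL→(1,0), HR→(1,0), TL→(1,0), TR→(1,0)
Row Hi/e: HL→(1,0), HR→(1,0), TL→(1,0), TR→(1,0)
Row Lo/b: HL→(6,8), HR→(0,3), TL→(4,0), TR→(4,0)
Row Lo/e: HL→(0,3), HR→(0,3), TL→(4,0), TR→(4,0)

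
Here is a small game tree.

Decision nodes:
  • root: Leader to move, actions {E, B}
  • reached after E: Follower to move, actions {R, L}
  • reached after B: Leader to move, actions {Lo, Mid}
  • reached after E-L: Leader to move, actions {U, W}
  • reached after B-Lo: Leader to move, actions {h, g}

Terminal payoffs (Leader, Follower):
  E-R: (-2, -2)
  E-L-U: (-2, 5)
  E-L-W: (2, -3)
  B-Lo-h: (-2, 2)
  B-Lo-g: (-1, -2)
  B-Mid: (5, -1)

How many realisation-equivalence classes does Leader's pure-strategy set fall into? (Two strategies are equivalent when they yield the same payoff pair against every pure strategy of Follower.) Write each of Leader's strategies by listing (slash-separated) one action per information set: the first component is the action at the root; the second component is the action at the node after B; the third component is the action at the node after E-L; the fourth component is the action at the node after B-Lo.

Leader has 16 pure strategies: E/Lo/U/h, E/Lo/U/g, E/Lo/W/h, E/Lo/W/g, E/Mid/U/h, E/Mid/U/g, E/Mid/W/h, E/Mid/W/g, B/Lo/U/h, B/Lo/U/g, B/Lo/W/h, B/Lo/W/g, B/Mid/U/h, B/Mid/U/g, B/Mid/W/h, B/Mid/W/g. Columns: R, L.
{E/Lo/U/h, E/Lo/U/g, E/Mid/U/h, E/Mid/U/g} → row (-2,-2) (-2,5)
{E/Lo/W/h, E/Lo/W/g, E/Mid/W/h, E/Mid/W/g} → row (-2,-2) (2,-3)
{B/Lo/U/h, B/Lo/W/h} → row (-2,2) (-2,2)
{B/Lo/U/g, B/Lo/W/g} → row (-1,-2) (-1,-2)
{B/Mid/U/h, B/Mid/U/g, B/Mid/W/h, B/Mid/W/g} → row (5,-1) (5,-1)
That's 5 distinct rows out of 16 strategies.

5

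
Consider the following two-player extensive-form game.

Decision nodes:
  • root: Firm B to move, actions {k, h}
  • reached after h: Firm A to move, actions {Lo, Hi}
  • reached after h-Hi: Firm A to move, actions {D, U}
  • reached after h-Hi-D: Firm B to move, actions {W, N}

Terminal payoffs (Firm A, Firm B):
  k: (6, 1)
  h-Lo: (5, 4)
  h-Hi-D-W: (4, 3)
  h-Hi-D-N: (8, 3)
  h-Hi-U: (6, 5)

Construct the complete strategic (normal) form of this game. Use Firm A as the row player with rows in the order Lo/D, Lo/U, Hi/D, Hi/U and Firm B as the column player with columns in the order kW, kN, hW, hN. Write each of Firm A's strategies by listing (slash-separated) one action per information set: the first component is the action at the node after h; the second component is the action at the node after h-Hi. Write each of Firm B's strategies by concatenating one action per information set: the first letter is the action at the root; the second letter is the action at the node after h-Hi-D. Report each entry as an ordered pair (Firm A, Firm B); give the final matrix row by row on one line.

Lo/D: (6,1) (6,1) (5,4) (5,4) | Lo/U: (6,1) (6,1) (5,4) (5,4) | Hi/D: (6,1) (6,1) (4,3) (8,3) | Hi/U: (6,1) (6,1) (6,5) (6,5)

           kW       kN       hW       hN
Lo/D    (6,1)    (6,1)    (5,4)    (5,4)
Lo/U    (6,1)    (6,1)    (5,4)    (5,4)
Hi/D    (6,1)    (6,1)    (4,3)    (8,3)
Hi/U    (6,1)    (6,1)    (6,5)    (6,5)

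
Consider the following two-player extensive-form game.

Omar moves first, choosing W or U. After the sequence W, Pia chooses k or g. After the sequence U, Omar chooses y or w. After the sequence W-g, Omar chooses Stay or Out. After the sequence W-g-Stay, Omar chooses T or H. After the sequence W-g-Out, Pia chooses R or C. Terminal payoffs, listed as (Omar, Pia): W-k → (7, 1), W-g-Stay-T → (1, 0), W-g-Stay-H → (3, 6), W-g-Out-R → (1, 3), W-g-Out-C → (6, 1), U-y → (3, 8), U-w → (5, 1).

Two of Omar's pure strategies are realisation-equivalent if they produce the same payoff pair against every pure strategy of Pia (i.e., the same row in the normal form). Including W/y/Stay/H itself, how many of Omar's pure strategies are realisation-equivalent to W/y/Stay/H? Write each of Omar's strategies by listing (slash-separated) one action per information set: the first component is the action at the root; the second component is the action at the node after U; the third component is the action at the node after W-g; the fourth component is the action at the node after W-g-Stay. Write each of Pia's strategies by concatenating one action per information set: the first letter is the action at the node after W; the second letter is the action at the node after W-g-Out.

2

Row for W/y/Stay/H (columns kR, kC, gR, gC): (7,1) (7,1) (3,6) (3,6).
Under W/y/Stay/H, Omar's choice at the node after U can never be reached regardless of what Pia does, so varying those choices leaves every outcome unchanged.
Holding the reachable choices fixed and varying the unreachable one freely already gives 2 equivalent strategies.
No other strategy reproduces this row, so those 2 are the full class: W/y/Stay/H, W/w/Stay/H.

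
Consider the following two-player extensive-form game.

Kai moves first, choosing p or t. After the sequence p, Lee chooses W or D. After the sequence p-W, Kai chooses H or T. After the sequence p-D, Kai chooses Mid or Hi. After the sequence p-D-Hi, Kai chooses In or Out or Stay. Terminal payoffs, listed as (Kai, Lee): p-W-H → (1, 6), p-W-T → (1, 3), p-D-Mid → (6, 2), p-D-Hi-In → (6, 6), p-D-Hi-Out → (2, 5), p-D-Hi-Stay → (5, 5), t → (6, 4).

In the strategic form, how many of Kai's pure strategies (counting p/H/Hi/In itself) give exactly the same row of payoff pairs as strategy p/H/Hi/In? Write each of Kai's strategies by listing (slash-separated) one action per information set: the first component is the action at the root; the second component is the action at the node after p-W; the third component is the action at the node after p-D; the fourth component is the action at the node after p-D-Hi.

1

Row for p/H/Hi/In (columns W, D): (1,6) (6,6).
Every one of Kai's information sets is on the play path for some reply by Lee when Kai follows p/H/Hi/In.
Changing the action at any of them therefore changes at least one column, so only p/H/Hi/In itself gives this row.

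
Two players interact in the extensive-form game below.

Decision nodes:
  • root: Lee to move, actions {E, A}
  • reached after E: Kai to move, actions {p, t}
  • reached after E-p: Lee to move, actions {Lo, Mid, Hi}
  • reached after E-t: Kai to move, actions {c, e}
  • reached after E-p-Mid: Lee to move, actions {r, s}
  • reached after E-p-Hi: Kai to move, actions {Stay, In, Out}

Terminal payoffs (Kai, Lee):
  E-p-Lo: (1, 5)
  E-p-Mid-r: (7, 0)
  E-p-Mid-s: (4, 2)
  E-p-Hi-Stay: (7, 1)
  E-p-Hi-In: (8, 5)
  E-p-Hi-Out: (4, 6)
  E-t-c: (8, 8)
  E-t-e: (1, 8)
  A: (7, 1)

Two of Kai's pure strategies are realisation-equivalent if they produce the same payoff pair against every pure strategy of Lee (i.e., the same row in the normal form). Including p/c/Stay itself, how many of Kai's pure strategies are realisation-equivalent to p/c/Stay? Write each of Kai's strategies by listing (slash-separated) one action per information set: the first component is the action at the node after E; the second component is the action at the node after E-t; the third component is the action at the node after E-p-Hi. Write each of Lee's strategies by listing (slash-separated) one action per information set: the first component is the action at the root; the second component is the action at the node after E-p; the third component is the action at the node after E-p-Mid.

2

Row for p/c/Stay (columns E/Lo/r, E/Lo/s, E/Mid/r, E/Mid/s, E/Hi/r, E/Hi/s, A/Lo/r, A/Lo/s, A/Mid/r, A/Mid/s, A/Hi/r, A/Hi/s): (1,5) (1,5) (7,0) (4,2) (7,1) (7,1) (7,1) (7,1) (7,1) (7,1) (7,1) (7,1).
Under p/c/Stay, Kai's choice at the node after E-t can never be reached regardless of what Lee does, so varying those choices leaves every outcome unchanged.
Holding the reachable choices fixed and varying the unreachable one freely already gives 2 equivalent strategies.
No other strategy reproduces this row, so those 2 are the full class: p/c/Stay, p/e/Stay.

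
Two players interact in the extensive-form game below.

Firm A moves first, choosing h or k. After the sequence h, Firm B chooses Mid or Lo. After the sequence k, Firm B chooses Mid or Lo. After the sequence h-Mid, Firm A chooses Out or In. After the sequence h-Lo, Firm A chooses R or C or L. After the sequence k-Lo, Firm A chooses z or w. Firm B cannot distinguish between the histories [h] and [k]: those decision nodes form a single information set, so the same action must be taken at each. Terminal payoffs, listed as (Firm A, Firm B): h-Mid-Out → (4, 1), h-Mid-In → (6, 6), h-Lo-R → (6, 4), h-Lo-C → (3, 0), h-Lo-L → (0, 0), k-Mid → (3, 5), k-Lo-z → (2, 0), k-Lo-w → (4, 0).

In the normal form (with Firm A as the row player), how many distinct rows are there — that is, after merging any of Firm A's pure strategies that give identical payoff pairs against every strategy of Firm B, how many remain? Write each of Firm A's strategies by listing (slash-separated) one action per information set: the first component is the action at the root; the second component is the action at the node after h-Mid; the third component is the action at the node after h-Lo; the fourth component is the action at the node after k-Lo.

Firm A has 24 pure strategies: h/Out/R/z, h/Out/R/w, h/Out/C/z, h/Out/C/w, h/Out/L/z, h/Out/L/w, h/In/R/z, h/In/R/w, h/In/C/z, h/In/C/w, h/In/L/z, h/In/L/w, k/Out/R/z, k/Out/R/w, k/Out/C/z, k/Out/C/w, k/Out/L/z, k/Out/L/w, k/In/R/z, k/In/R/w, k/In/C/z, k/In/C/w, k/In/L/z, k/In/L/w. Columns: Mid, Lo.
{h/Out/R/z, h/Out/R/w} → row (4,1) (6,4)
{h/Out/C/z, h/Out/C/w} → row (4,1) (3,0)
{h/Out/L/z, h/Out/L/w} → row (4,1) (0,0)
{h/In/R/z, h/In/R/w} → row (6,6) (6,4)
{h/In/C/z, h/In/C/w} → row (6,6) (3,0)
{h/In/L/z, h/In/L/w} → row (6,6) (0,0)
{k/Out/R/z, k/Out/C/z, k/Out/L/z, k/In/R/z, k/In/C/z, k/In/L/z} → row (3,5) (2,0)
{k/Out/R/w, k/Out/C/w, k/Out/L/w, k/In/R/w, k/In/C/w, k/In/L/w} → row (3,5) (4,0)
That's 8 distinct rows out of 24 strategies.

8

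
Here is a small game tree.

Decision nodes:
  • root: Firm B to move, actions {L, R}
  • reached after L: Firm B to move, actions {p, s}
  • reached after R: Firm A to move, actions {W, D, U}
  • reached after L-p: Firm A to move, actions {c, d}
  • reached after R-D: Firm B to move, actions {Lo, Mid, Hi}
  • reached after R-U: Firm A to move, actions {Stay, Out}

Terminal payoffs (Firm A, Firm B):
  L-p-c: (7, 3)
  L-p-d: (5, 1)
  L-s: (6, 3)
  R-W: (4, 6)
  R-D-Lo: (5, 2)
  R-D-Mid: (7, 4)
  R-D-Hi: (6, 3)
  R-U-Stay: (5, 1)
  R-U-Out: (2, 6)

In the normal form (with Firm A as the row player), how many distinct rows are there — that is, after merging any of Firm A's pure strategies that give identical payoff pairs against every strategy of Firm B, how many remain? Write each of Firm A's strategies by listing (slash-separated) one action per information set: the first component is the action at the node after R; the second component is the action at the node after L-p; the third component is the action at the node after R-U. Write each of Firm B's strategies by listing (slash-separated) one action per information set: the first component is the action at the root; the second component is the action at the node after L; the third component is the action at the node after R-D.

8

Firm A has 12 pure strategies: W/c/Stay, W/c/Out, W/d/Stay, W/d/Out, D/c/Stay, D/c/Out, D/d/Stay, D/d/Out, U/c/Stay, U/c/Out, U/d/Stay, U/d/Out. Columns: L/p/Lo, L/p/Mid, L/p/Hi, L/s/Lo, L/s/Mid, L/s/Hi, R/p/Lo, R/p/Mid, R/p/Hi, R/s/Lo, R/s/Mid, R/s/Hi.
{W/c/Stay, W/c/Out} → row (7,3) (7,3) (7,3) (6,3) (6,3) (6,3) (4,6) (4,6) (4,6) (4,6) (4,6) (4,6)
{W/d/Stay, W/d/Out} → row (5,1) (5,1) (5,1) (6,3) (6,3) (6,3) (4,6) (4,6) (4,6) (4,6) (4,6) (4,6)
{D/c/Stay, D/c/Out} → row (7,3) (7,3) (7,3) (6,3) (6,3) (6,3) (5,2) (7,4) (6,3) (5,2) (7,4) (6,3)
{D/d/Stay, D/d/Out} → row (5,1) (5,1) (5,1) (6,3) (6,3) (6,3) (5,2) (7,4) (6,3) (5,2) (7,4) (6,3)
{U/c/Stay} → row (7,3) (7,3) (7,3) (6,3) (6,3) (6,3) (5,1) (5,1) (5,1) (5,1) (5,1) (5,1)
{U/c/Out} → row (7,3) (7,3) (7,3) (6,3) (6,3) (6,3) (2,6) (2,6) (2,6) (2,6) (2,6) (2,6)
{U/d/Stay} → row (5,1) (5,1) (5,1) (6,3) (6,3) (6,3) (5,1) (5,1) (5,1) (5,1) (5,1) (5,1)
{U/d/Out} → row (5,1) (5,1) (5,1) (6,3) (6,3) (6,3) (2,6) (2,6) (2,6) (2,6) (2,6) (2,6)
That's 8 distinct rows out of 12 strategies.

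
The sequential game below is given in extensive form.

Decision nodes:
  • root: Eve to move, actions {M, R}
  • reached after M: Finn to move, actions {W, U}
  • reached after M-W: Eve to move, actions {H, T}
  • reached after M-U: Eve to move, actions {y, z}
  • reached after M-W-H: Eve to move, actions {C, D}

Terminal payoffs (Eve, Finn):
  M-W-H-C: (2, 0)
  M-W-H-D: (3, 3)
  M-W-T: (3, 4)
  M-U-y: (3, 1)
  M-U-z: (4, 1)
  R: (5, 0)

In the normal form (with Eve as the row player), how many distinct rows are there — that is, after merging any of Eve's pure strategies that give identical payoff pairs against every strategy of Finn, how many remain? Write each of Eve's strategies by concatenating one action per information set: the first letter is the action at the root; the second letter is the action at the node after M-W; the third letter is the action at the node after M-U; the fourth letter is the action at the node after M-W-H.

Eve has 16 pure strategies: MHyC, MHyD, MHzC, MHzD, MTyC, MTyD, MTzC, MTzD, RHyC, RHyD, RHzC, RHzD, RTyC, RTyD, RTzC, RTzD. Columns: W, U.
{MHyC} → row (2,0) (3,1)
{MHyD} → row (3,3) (3,1)
{MHzC} → row (2,0) (4,1)
{MHzD} → row (3,3) (4,1)
{MTyC, MTyD} → row (3,4) (3,1)
{MTzC, MTzD} → row (3,4) (4,1)
{RHyC, RHyD, RHzC, RHzD, RTyC, RTyD, RTzC, RTzD} → row (5,0) (5,0)
That's 7 distinct rows out of 16 strategies.

7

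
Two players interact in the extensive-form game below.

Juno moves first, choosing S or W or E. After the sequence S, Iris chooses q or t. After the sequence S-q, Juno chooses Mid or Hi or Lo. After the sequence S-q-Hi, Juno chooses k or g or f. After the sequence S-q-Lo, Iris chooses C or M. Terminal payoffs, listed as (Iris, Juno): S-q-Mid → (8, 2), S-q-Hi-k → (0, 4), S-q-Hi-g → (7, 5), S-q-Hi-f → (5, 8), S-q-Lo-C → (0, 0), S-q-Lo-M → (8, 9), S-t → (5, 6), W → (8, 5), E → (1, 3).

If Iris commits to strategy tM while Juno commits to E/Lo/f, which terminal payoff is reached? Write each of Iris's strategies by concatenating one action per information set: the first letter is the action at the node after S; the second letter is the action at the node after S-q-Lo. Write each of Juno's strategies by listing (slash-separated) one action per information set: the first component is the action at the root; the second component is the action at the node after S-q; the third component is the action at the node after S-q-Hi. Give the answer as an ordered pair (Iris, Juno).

Trace the play path from the root:
  Juno plays E
→ terminal payoff (1, 3).
(Iris's choice at the node after S is never reached on this path, so it doesn't affect the outcome.)

(1, 3)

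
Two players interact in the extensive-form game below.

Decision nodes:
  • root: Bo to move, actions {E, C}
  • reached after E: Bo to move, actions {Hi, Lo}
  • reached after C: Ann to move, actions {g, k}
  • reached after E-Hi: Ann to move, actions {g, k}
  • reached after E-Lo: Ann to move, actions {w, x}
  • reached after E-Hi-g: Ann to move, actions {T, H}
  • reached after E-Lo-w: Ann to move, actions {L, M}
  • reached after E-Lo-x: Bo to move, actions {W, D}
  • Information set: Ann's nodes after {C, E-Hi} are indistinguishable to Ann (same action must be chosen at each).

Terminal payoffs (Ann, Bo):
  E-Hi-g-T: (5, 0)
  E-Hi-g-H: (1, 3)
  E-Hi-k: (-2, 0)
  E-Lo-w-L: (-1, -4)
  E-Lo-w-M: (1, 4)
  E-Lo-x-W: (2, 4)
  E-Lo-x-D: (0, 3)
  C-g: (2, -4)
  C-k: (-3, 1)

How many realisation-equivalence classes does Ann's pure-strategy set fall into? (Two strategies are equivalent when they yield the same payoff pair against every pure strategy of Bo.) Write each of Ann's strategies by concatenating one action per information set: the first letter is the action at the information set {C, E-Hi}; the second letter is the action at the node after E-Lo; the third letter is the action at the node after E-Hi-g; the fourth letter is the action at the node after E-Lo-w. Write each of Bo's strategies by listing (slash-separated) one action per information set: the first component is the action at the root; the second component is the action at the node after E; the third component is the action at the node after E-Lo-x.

Ann has 16 pure strategies: gwTL, gwTM, gwHL, gwHM, gxTL, gxTM, gxHL, gxHM, kwTL, kwTM, kwHL, kwHM, kxTL, kxTM, kxHL, kxHM. Columns: E/Hi/W, E/Hi/D, E/Lo/W, E/Lo/D, C/Hi/W, C/Hi/D, C/Lo/W, C/Lo/D.
{gwTL} → row (5,0) (5,0) (-1,-4) (-1,-4) (2,-4) (2,-4) (2,-4) (2,-4)
{gwTM} → row (5,0) (5,0) (1,4) (1,4) (2,-4) (2,-4) (2,-4) (2,-4)
{gwHL} → row (1,3) (1,3) (-1,-4) (-1,-4) (2,-4) (2,-4) (2,-4) (2,-4)
{gwHM} → row (1,3) (1,3) (1,4) (1,4) (2,-4) (2,-4) (2,-4) (2,-4)
{gxTL, gxTM} → row (5,0) (5,0) (2,4) (0,3) (2,-4) (2,-4) (2,-4) (2,-4)
{gxHL, gxHM} → row (1,3) (1,3) (2,4) (0,3) (2,-4) (2,-4) (2,-4) (2,-4)
{kwTL, kwHL} → row (-2,0) (-2,0) (-1,-4) (-1,-4) (-3,1) (-3,1) (-3,1) (-3,1)
{kwTM, kwHM} → row (-2,0) (-2,0) (1,4) (1,4) (-3,1) (-3,1) (-3,1) (-3,1)
{kxTL, kxTM, kxHL, kxHM} → row (-2,0) (-2,0) (2,4) (0,3) (-3,1) (-3,1) (-3,1) (-3,1)
That's 9 distinct rows out of 16 strategies.

9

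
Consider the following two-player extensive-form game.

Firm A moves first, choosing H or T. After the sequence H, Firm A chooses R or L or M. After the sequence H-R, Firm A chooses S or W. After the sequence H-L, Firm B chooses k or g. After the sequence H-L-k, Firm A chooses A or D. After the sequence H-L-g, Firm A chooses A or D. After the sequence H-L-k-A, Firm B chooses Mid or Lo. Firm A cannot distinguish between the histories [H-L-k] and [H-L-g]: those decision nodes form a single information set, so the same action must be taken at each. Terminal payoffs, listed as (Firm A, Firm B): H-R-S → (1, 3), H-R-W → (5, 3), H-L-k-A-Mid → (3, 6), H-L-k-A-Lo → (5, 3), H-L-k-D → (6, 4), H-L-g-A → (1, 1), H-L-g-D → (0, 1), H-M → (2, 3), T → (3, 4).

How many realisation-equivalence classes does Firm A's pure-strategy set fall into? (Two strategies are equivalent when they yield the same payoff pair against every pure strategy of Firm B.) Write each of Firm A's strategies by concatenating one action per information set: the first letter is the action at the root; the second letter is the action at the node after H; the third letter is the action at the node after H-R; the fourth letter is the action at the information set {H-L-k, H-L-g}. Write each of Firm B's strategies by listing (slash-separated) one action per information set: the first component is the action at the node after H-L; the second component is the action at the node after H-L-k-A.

6

Firm A has 24 pure strategies: HRSA, HRSD, HRWA, HRWD, HLSA, HLSD, HLWA, HLWD, HMSA, HMSD, HMWA, HMWD, TRSA, TRSD, TRWA, TRWD, TLSA, TLSD, TLWA, TLWD, TMSA, TMSD, TMWA, TMWD. Columns: k/Mid, k/Lo, g/Mid, g/Lo.
{HRSA, HRSD} → row (1,3) (1,3) (1,3) (1,3)
{HRWA, HRWD} → row (5,3) (5,3) (5,3) (5,3)
{HLSA, HLWA} → row (3,6) (5,3) (1,1) (1,1)
{HLSD, HLWD} → row (6,4) (6,4) (0,1) (0,1)
{HMSA, HMSD, HMWA, HMWD} → row (2,3) (2,3) (2,3) (2,3)
{TRSA, TRSD, TRWA, TRWD, TLSA, TLSD, TLWA, TLWD, TMSA, TMSD, TMWA, TMWD} → row (3,4) (3,4) (3,4) (3,4)
That's 6 distinct rows out of 24 strategies.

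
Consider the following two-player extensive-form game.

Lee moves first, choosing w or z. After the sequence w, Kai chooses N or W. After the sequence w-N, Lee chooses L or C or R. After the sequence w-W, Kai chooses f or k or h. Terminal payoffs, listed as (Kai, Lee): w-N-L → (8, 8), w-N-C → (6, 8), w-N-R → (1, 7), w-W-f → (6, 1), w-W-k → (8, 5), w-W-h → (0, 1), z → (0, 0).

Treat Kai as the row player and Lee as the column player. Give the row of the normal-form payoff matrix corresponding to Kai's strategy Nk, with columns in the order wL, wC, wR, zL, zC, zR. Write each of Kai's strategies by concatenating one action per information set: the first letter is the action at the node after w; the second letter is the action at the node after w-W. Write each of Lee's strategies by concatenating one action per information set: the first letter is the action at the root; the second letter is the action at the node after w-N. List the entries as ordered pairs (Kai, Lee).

vs wL: Lee plays w → Kai plays N at [w] → Lee plays L at [w-N] → (8, 8)
vs wC: Lee plays w → Kai plays N at [w] → Lee plays C at [w-N] → (6, 8)
vs wR: Lee plays w → Kai plays N at [w] → Lee plays R at [w-N] → (1, 7)
vs zL: Lee plays z → (0, 0)
vs zC: Lee plays z → (0, 0)
vs zR: Lee plays z → (0, 0)

(8,8) (6,8) (1,7) (0,0) (0,0) (0,0)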